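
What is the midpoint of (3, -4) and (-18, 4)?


Midpoint = ((3+-18)/2, (-4+4)/2) = (-7.5, 0)

(-7.5, 0)


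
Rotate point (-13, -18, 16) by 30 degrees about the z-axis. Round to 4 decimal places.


x' = -13*cos(30) - -18*sin(30) = -2.2583
y' = -13*sin(30) + -18*cos(30) = -22.0885
z' = 16

(-2.2583, -22.0885, 16)


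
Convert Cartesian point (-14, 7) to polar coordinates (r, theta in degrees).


r = sqrt((-14)^2 + 7^2) = 15.6525
theta = atan2(7, -14) = 153.4349 degrees

r = 15.6525, theta = 153.4349 degrees


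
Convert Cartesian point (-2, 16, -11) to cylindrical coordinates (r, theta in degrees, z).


r = sqrt((-2)^2 + 16^2) = 16.1245
theta = atan2(16, -2) = 97.125 deg
z = -11

r = 16.1245, theta = 97.125 deg, z = -11


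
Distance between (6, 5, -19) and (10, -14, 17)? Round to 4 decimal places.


d = sqrt((10-6)^2 + (-14-5)^2 + (17--19)^2) = 40.9023

40.9023


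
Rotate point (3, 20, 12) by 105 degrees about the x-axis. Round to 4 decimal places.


x' = 3
y' = 20*cos(105) - 12*sin(105) = -16.7675
z' = 20*sin(105) + 12*cos(105) = 16.2127

(3, -16.7675, 16.2127)


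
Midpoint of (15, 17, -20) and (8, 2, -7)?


Midpoint = ((15+8)/2, (17+2)/2, (-20+-7)/2) = (11.5, 9.5, -13.5)

(11.5, 9.5, -13.5)


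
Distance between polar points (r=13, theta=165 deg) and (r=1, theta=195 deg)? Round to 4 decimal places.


d = sqrt(r1^2 + r2^2 - 2*r1*r2*cos(t2-t1))
d = sqrt(13^2 + 1^2 - 2*13*1*cos(195-165)) = 12.1443

12.1443


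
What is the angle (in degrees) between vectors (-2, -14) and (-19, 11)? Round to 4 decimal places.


dot = -2*-19 + -14*11 = -116
|u| = 14.1421, |v| = 21.9545
cos(angle) = -0.3736
angle = 111.9385 degrees

111.9385 degrees


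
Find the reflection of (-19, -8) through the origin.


Reflection through origin: (x, y) -> (-x, -y)
(-19, -8) -> (19, 8)

(19, 8)


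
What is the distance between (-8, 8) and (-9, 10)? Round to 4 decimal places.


d = sqrt((-9--8)^2 + (10-8)^2) = 2.2361

2.2361


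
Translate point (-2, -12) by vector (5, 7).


Translation: (x+dx, y+dy) = (-2+5, -12+7) = (3, -5)

(3, -5)


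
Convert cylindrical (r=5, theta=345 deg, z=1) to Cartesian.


x = 5 * cos(345) = 4.8296
y = 5 * sin(345) = -1.2941
z = 1

(4.8296, -1.2941, 1)


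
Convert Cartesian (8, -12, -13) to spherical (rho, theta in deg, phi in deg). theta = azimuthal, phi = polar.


rho = sqrt(8^2 + (-12)^2 + (-13)^2) = 19.4165
theta = atan2(-12, 8) = 303.6901 deg
phi = acos(-13/19.4165) = 132.0311 deg

rho = 19.4165, theta = 303.6901 deg, phi = 132.0311 deg


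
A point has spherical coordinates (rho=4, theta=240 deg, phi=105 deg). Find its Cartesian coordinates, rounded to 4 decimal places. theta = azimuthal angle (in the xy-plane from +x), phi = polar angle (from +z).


x = 4 * sin(105) * cos(240) = -1.9319
y = 4 * sin(105) * sin(240) = -3.3461
z = 4 * cos(105) = -1.0353

(-1.9319, -3.3461, -1.0353)


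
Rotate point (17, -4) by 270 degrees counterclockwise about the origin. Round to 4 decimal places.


x' = 17*cos(270) - -4*sin(270) = -4
y' = 17*sin(270) + -4*cos(270) = -17

(-4, -17)


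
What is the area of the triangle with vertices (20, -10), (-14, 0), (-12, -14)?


Area = |x1(y2-y3) + x2(y3-y1) + x3(y1-y2)| / 2
= |20*(0--14) + -14*(-14--10) + -12*(-10-0)| / 2
= 228

228


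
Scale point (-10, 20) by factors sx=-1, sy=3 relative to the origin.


Scaling: (x*sx, y*sy) = (-10*-1, 20*3) = (10, 60)

(10, 60)


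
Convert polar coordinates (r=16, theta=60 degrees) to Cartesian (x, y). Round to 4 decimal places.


x = 16 * cos(60) = 8
y = 16 * sin(60) = 13.8564

(8, 13.8564)


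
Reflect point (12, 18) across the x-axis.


Reflection across x-axis: (x, y) -> (x, -y)
(12, 18) -> (12, -18)

(12, -18)


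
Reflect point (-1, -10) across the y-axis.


Reflection across y-axis: (x, y) -> (-x, y)
(-1, -10) -> (1, -10)

(1, -10)


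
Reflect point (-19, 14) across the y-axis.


Reflection across y-axis: (x, y) -> (-x, y)
(-19, 14) -> (19, 14)

(19, 14)


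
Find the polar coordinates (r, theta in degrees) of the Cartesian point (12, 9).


r = sqrt(12^2 + 9^2) = 15
theta = atan2(9, 12) = 36.8699 degrees

r = 15, theta = 36.8699 degrees


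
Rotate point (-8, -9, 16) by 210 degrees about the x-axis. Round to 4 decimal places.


x' = -8
y' = -9*cos(210) - 16*sin(210) = 15.7942
z' = -9*sin(210) + 16*cos(210) = -9.3564

(-8, 15.7942, -9.3564)


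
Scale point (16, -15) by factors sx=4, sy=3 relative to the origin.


Scaling: (x*sx, y*sy) = (16*4, -15*3) = (64, -45)

(64, -45)


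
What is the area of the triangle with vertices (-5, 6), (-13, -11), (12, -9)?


Area = |x1(y2-y3) + x2(y3-y1) + x3(y1-y2)| / 2
= |-5*(-11--9) + -13*(-9-6) + 12*(6--11)| / 2
= 204.5

204.5


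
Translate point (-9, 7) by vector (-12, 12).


Translation: (x+dx, y+dy) = (-9+-12, 7+12) = (-21, 19)

(-21, 19)


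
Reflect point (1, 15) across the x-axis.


Reflection across x-axis: (x, y) -> (x, -y)
(1, 15) -> (1, -15)

(1, -15)


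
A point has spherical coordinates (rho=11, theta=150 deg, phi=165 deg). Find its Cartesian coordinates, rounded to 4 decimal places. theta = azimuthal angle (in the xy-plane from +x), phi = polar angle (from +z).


x = 11 * sin(165) * cos(150) = -2.4656
y = 11 * sin(165) * sin(150) = 1.4235
z = 11 * cos(165) = -10.6252

(-2.4656, 1.4235, -10.6252)


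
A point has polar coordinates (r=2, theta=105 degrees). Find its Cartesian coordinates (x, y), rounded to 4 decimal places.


x = 2 * cos(105) = -0.5176
y = 2 * sin(105) = 1.9319

(-0.5176, 1.9319)


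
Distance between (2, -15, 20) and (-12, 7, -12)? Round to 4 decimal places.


d = sqrt((-12-2)^2 + (7--15)^2 + (-12-20)^2) = 41.2795

41.2795


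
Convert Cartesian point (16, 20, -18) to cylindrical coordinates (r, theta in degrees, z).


r = sqrt(16^2 + 20^2) = 25.6125
theta = atan2(20, 16) = 51.3402 deg
z = -18

r = 25.6125, theta = 51.3402 deg, z = -18


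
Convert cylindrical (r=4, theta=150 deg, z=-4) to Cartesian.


x = 4 * cos(150) = -3.4641
y = 4 * sin(150) = 2
z = -4

(-3.4641, 2, -4)


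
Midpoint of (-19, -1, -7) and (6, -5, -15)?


Midpoint = ((-19+6)/2, (-1+-5)/2, (-7+-15)/2) = (-6.5, -3, -11)

(-6.5, -3, -11)


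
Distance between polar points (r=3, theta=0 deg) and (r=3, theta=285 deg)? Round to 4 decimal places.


d = sqrt(r1^2 + r2^2 - 2*r1*r2*cos(t2-t1))
d = sqrt(3^2 + 3^2 - 2*3*3*cos(285-0)) = 3.6526

3.6526


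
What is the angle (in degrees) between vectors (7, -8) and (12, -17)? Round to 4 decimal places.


dot = 7*12 + -8*-17 = 220
|u| = 10.6301, |v| = 20.8087
cos(angle) = 0.9946
angle = 5.9683 degrees

5.9683 degrees


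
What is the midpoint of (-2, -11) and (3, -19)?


Midpoint = ((-2+3)/2, (-11+-19)/2) = (0.5, -15)

(0.5, -15)


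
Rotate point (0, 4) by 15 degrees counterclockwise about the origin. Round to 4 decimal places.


x' = 0*cos(15) - 4*sin(15) = -1.0353
y' = 0*sin(15) + 4*cos(15) = 3.8637

(-1.0353, 3.8637)


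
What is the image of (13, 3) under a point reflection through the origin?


Reflection through origin: (x, y) -> (-x, -y)
(13, 3) -> (-13, -3)

(-13, -3)


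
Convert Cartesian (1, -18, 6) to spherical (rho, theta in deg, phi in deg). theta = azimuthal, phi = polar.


rho = sqrt(1^2 + (-18)^2 + 6^2) = 19
theta = atan2(-18, 1) = 273.1798 deg
phi = acos(6/19) = 71.5915 deg

rho = 19, theta = 273.1798 deg, phi = 71.5915 deg


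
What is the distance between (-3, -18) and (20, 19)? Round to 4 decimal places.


d = sqrt((20--3)^2 + (19--18)^2) = 43.566

43.566


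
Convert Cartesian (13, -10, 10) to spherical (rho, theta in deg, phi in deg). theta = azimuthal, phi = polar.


rho = sqrt(13^2 + (-10)^2 + 10^2) = 19.2094
theta = atan2(-10, 13) = 322.4314 deg
phi = acos(10/19.2094) = 58.6289 deg

rho = 19.2094, theta = 322.4314 deg, phi = 58.6289 deg


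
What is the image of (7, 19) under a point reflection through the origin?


Reflection through origin: (x, y) -> (-x, -y)
(7, 19) -> (-7, -19)

(-7, -19)


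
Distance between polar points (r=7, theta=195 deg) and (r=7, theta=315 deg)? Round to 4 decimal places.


d = sqrt(r1^2 + r2^2 - 2*r1*r2*cos(t2-t1))
d = sqrt(7^2 + 7^2 - 2*7*7*cos(315-195)) = 12.1244

12.1244


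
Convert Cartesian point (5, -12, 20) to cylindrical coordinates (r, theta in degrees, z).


r = sqrt(5^2 + (-12)^2) = 13
theta = atan2(-12, 5) = 292.6199 deg
z = 20

r = 13, theta = 292.6199 deg, z = 20


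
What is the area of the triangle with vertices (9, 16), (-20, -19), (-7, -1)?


Area = |x1(y2-y3) + x2(y3-y1) + x3(y1-y2)| / 2
= |9*(-19--1) + -20*(-1-16) + -7*(16--19)| / 2
= 33.5

33.5


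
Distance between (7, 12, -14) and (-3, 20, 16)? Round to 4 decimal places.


d = sqrt((-3-7)^2 + (20-12)^2 + (16--14)^2) = 32.619

32.619


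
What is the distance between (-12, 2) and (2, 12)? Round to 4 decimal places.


d = sqrt((2--12)^2 + (12-2)^2) = 17.2047

17.2047


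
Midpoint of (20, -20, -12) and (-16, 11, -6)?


Midpoint = ((20+-16)/2, (-20+11)/2, (-12+-6)/2) = (2, -4.5, -9)

(2, -4.5, -9)


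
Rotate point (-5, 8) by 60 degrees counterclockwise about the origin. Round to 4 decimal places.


x' = -5*cos(60) - 8*sin(60) = -9.4282
y' = -5*sin(60) + 8*cos(60) = -0.3301

(-9.4282, -0.3301)


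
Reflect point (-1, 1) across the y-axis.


Reflection across y-axis: (x, y) -> (-x, y)
(-1, 1) -> (1, 1)

(1, 1)


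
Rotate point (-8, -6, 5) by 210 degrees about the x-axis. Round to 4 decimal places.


x' = -8
y' = -6*cos(210) - 5*sin(210) = 7.6962
z' = -6*sin(210) + 5*cos(210) = -1.3301

(-8, 7.6962, -1.3301)


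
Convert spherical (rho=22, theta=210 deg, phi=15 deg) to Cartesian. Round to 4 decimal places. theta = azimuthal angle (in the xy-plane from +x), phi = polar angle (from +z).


x = 22 * sin(15) * cos(210) = -4.9312
y = 22 * sin(15) * sin(210) = -2.847
z = 22 * cos(15) = 21.2504

(-4.9312, -2.847, 21.2504)


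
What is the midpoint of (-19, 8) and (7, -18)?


Midpoint = ((-19+7)/2, (8+-18)/2) = (-6, -5)

(-6, -5)


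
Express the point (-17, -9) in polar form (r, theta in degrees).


r = sqrt((-17)^2 + (-9)^2) = 19.2354
theta = atan2(-9, -17) = 207.8973 degrees

r = 19.2354, theta = 207.8973 degrees


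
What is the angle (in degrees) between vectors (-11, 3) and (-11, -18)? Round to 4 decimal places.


dot = -11*-11 + 3*-18 = 67
|u| = 11.4018, |v| = 21.095
cos(angle) = 0.2786
angle = 73.8256 degrees

73.8256 degrees


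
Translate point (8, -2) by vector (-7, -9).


Translation: (x+dx, y+dy) = (8+-7, -2+-9) = (1, -11)

(1, -11)


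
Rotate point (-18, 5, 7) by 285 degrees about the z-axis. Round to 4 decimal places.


x' = -18*cos(285) - 5*sin(285) = 0.1709
y' = -18*sin(285) + 5*cos(285) = 18.6808
z' = 7

(0.1709, 18.6808, 7)


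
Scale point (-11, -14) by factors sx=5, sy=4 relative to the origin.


Scaling: (x*sx, y*sy) = (-11*5, -14*4) = (-55, -56)

(-55, -56)


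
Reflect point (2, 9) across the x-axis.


Reflection across x-axis: (x, y) -> (x, -y)
(2, 9) -> (2, -9)

(2, -9)


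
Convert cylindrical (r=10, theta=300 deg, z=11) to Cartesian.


x = 10 * cos(300) = 5
y = 10 * sin(300) = -8.6603
z = 11

(5, -8.6603, 11)


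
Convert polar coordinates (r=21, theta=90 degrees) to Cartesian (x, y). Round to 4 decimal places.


x = 21 * cos(90) = 0
y = 21 * sin(90) = 21

(0, 21)


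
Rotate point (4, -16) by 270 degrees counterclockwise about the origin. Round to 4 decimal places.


x' = 4*cos(270) - -16*sin(270) = -16
y' = 4*sin(270) + -16*cos(270) = -4

(-16, -4)


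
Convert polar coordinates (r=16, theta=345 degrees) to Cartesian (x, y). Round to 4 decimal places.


x = 16 * cos(345) = 15.4548
y = 16 * sin(345) = -4.1411

(15.4548, -4.1411)


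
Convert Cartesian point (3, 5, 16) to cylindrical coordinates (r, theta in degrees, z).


r = sqrt(3^2 + 5^2) = 5.831
theta = atan2(5, 3) = 59.0362 deg
z = 16

r = 5.831, theta = 59.0362 deg, z = 16


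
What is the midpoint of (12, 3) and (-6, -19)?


Midpoint = ((12+-6)/2, (3+-19)/2) = (3, -8)

(3, -8)


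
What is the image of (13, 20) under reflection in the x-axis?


Reflection across x-axis: (x, y) -> (x, -y)
(13, 20) -> (13, -20)

(13, -20)


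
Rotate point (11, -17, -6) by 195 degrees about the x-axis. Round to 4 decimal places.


x' = 11
y' = -17*cos(195) - -6*sin(195) = 14.8678
z' = -17*sin(195) + -6*cos(195) = 10.1955

(11, 14.8678, 10.1955)


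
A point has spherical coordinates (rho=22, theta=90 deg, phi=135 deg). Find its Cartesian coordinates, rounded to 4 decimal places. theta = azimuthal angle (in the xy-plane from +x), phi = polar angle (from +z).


x = 22 * sin(135) * cos(90) = 0
y = 22 * sin(135) * sin(90) = 15.5563
z = 22 * cos(135) = -15.5563

(0, 15.5563, -15.5563)


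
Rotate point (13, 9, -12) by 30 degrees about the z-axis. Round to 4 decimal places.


x' = 13*cos(30) - 9*sin(30) = 6.7583
y' = 13*sin(30) + 9*cos(30) = 14.2942
z' = -12

(6.7583, 14.2942, -12)


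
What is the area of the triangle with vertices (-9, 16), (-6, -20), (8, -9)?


Area = |x1(y2-y3) + x2(y3-y1) + x3(y1-y2)| / 2
= |-9*(-20--9) + -6*(-9-16) + 8*(16--20)| / 2
= 268.5

268.5


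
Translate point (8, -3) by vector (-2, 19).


Translation: (x+dx, y+dy) = (8+-2, -3+19) = (6, 16)

(6, 16)


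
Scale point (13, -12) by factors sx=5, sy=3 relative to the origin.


Scaling: (x*sx, y*sy) = (13*5, -12*3) = (65, -36)

(65, -36)


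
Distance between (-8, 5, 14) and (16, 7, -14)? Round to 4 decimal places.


d = sqrt((16--8)^2 + (7-5)^2 + (-14-14)^2) = 36.9324

36.9324


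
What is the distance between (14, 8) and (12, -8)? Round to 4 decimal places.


d = sqrt((12-14)^2 + (-8-8)^2) = 16.1245

16.1245


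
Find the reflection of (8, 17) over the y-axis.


Reflection across y-axis: (x, y) -> (-x, y)
(8, 17) -> (-8, 17)

(-8, 17)


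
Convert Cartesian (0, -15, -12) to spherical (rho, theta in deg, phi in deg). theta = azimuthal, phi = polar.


rho = sqrt(0^2 + (-15)^2 + (-12)^2) = 19.2094
theta = atan2(-15, 0) = 270 deg
phi = acos(-12/19.2094) = 128.6598 deg

rho = 19.2094, theta = 270 deg, phi = 128.6598 deg


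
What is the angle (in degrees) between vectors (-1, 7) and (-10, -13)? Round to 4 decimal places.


dot = -1*-10 + 7*-13 = -81
|u| = 7.0711, |v| = 16.4012
cos(angle) = -0.6984
angle = 134.3013 degrees

134.3013 degrees


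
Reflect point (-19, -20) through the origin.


Reflection through origin: (x, y) -> (-x, -y)
(-19, -20) -> (19, 20)

(19, 20)


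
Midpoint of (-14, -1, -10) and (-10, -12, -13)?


Midpoint = ((-14+-10)/2, (-1+-12)/2, (-10+-13)/2) = (-12, -6.5, -11.5)

(-12, -6.5, -11.5)


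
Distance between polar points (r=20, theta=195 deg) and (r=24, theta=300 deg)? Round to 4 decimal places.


d = sqrt(r1^2 + r2^2 - 2*r1*r2*cos(t2-t1))
d = sqrt(20^2 + 24^2 - 2*20*24*cos(300-195)) = 34.9924

34.9924


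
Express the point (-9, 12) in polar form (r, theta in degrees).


r = sqrt((-9)^2 + 12^2) = 15
theta = atan2(12, -9) = 126.8699 degrees

r = 15, theta = 126.8699 degrees


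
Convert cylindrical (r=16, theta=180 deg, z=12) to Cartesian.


x = 16 * cos(180) = -16
y = 16 * sin(180) = 0
z = 12

(-16, 0, 12)


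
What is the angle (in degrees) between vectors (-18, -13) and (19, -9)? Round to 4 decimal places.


dot = -18*19 + -13*-9 = -225
|u| = 22.2036, |v| = 21.0238
cos(angle) = -0.482
angle = 118.8162 degrees

118.8162 degrees


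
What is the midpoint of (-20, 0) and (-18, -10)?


Midpoint = ((-20+-18)/2, (0+-10)/2) = (-19, -5)

(-19, -5)


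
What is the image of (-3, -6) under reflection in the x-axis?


Reflection across x-axis: (x, y) -> (x, -y)
(-3, -6) -> (-3, 6)

(-3, 6)


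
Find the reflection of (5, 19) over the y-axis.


Reflection across y-axis: (x, y) -> (-x, y)
(5, 19) -> (-5, 19)

(-5, 19)


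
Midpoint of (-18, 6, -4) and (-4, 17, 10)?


Midpoint = ((-18+-4)/2, (6+17)/2, (-4+10)/2) = (-11, 11.5, 3)

(-11, 11.5, 3)


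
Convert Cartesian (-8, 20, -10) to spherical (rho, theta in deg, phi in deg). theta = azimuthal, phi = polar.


rho = sqrt((-8)^2 + 20^2 + (-10)^2) = 23.7487
theta = atan2(20, -8) = 111.8014 deg
phi = acos(-10/23.7487) = 114.9025 deg

rho = 23.7487, theta = 111.8014 deg, phi = 114.9025 deg


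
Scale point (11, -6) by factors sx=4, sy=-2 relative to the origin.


Scaling: (x*sx, y*sy) = (11*4, -6*-2) = (44, 12)

(44, 12)


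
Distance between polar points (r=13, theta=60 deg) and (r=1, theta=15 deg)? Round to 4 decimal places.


d = sqrt(r1^2 + r2^2 - 2*r1*r2*cos(t2-t1))
d = sqrt(13^2 + 1^2 - 2*13*1*cos(15-60)) = 12.3132

12.3132


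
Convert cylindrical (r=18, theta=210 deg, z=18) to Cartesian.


x = 18 * cos(210) = -15.5885
y = 18 * sin(210) = -9
z = 18

(-15.5885, -9, 18)


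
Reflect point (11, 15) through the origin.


Reflection through origin: (x, y) -> (-x, -y)
(11, 15) -> (-11, -15)

(-11, -15)


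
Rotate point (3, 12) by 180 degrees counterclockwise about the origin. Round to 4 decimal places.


x' = 3*cos(180) - 12*sin(180) = -3
y' = 3*sin(180) + 12*cos(180) = -12

(-3, -12)


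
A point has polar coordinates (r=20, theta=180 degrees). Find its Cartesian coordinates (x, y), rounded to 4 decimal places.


x = 20 * cos(180) = -20
y = 20 * sin(180) = 0

(-20, 0)


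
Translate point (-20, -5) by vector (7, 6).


Translation: (x+dx, y+dy) = (-20+7, -5+6) = (-13, 1)

(-13, 1)


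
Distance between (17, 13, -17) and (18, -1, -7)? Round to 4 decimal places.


d = sqrt((18-17)^2 + (-1-13)^2 + (-7--17)^2) = 17.2337

17.2337


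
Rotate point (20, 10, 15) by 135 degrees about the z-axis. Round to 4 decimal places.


x' = 20*cos(135) - 10*sin(135) = -21.2132
y' = 20*sin(135) + 10*cos(135) = 7.0711
z' = 15

(-21.2132, 7.0711, 15)


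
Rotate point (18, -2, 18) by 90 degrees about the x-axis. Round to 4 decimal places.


x' = 18
y' = -2*cos(90) - 18*sin(90) = -18
z' = -2*sin(90) + 18*cos(90) = -2

(18, -18, -2)


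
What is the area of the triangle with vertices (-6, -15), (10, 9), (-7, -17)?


Area = |x1(y2-y3) + x2(y3-y1) + x3(y1-y2)| / 2
= |-6*(9--17) + 10*(-17--15) + -7*(-15-9)| / 2
= 4

4


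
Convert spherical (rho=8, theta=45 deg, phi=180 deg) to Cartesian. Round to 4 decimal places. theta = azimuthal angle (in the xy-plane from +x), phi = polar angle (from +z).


x = 8 * sin(180) * cos(45) = 0
y = 8 * sin(180) * sin(45) = 0
z = 8 * cos(180) = -8

(0, 0, -8)


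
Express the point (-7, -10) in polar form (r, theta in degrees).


r = sqrt((-7)^2 + (-10)^2) = 12.2066
theta = atan2(-10, -7) = 235.008 degrees

r = 12.2066, theta = 235.008 degrees


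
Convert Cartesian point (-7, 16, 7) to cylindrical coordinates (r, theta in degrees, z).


r = sqrt((-7)^2 + 16^2) = 17.4642
theta = atan2(16, -7) = 113.6294 deg
z = 7

r = 17.4642, theta = 113.6294 deg, z = 7


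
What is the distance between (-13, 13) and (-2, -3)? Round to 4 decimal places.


d = sqrt((-2--13)^2 + (-3-13)^2) = 19.4165

19.4165


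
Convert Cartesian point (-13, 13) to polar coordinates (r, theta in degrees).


r = sqrt((-13)^2 + 13^2) = 18.3848
theta = atan2(13, -13) = 135 degrees

r = 18.3848, theta = 135 degrees


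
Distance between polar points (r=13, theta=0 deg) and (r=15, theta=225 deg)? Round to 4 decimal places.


d = sqrt(r1^2 + r2^2 - 2*r1*r2*cos(t2-t1))
d = sqrt(13^2 + 15^2 - 2*13*15*cos(225-0)) = 25.8799

25.8799


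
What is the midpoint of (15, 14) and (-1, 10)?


Midpoint = ((15+-1)/2, (14+10)/2) = (7, 12)

(7, 12)


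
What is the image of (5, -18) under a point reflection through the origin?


Reflection through origin: (x, y) -> (-x, -y)
(5, -18) -> (-5, 18)

(-5, 18)


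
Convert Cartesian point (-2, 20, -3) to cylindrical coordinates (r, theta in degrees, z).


r = sqrt((-2)^2 + 20^2) = 20.0998
theta = atan2(20, -2) = 95.7106 deg
z = -3

r = 20.0998, theta = 95.7106 deg, z = -3


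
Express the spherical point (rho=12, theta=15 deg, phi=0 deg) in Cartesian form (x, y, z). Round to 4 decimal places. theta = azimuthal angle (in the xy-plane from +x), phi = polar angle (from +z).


x = 12 * sin(0) * cos(15) = 0
y = 12 * sin(0) * sin(15) = 0
z = 12 * cos(0) = 12

(0, 0, 12)


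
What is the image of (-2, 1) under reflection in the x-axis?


Reflection across x-axis: (x, y) -> (x, -y)
(-2, 1) -> (-2, -1)

(-2, -1)


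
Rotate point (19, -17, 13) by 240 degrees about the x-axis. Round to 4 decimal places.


x' = 19
y' = -17*cos(240) - 13*sin(240) = 19.7583
z' = -17*sin(240) + 13*cos(240) = 8.2224

(19, 19.7583, 8.2224)


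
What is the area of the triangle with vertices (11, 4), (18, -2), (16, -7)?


Area = |x1(y2-y3) + x2(y3-y1) + x3(y1-y2)| / 2
= |11*(-2--7) + 18*(-7-4) + 16*(4--2)| / 2
= 23.5

23.5


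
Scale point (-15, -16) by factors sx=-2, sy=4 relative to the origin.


Scaling: (x*sx, y*sy) = (-15*-2, -16*4) = (30, -64)

(30, -64)


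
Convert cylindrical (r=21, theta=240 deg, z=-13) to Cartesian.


x = 21 * cos(240) = -10.5
y = 21 * sin(240) = -18.1865
z = -13

(-10.5, -18.1865, -13)


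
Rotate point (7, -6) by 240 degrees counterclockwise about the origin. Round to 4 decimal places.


x' = 7*cos(240) - -6*sin(240) = -8.6962
y' = 7*sin(240) + -6*cos(240) = -3.0622

(-8.6962, -3.0622)


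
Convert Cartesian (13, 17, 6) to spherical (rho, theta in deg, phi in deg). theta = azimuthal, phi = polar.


rho = sqrt(13^2 + 17^2 + 6^2) = 22.2261
theta = atan2(17, 13) = 52.5946 deg
phi = acos(6/22.2261) = 74.3385 deg

rho = 22.2261, theta = 52.5946 deg, phi = 74.3385 deg


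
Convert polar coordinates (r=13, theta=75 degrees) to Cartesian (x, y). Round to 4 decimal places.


x = 13 * cos(75) = 3.3646
y = 13 * sin(75) = 12.557

(3.3646, 12.557)


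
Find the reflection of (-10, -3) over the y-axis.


Reflection across y-axis: (x, y) -> (-x, y)
(-10, -3) -> (10, -3)

(10, -3)


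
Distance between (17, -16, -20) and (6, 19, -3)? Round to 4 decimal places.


d = sqrt((6-17)^2 + (19--16)^2 + (-3--20)^2) = 40.4351

40.4351


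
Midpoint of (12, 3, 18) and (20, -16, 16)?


Midpoint = ((12+20)/2, (3+-16)/2, (18+16)/2) = (16, -6.5, 17)

(16, -6.5, 17)


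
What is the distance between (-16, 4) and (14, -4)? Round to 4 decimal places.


d = sqrt((14--16)^2 + (-4-4)^2) = 31.0483

31.0483


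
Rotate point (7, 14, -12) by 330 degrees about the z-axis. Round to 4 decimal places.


x' = 7*cos(330) - 14*sin(330) = 13.0622
y' = 7*sin(330) + 14*cos(330) = 8.6244
z' = -12

(13.0622, 8.6244, -12)


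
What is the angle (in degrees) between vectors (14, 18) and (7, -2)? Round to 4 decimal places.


dot = 14*7 + 18*-2 = 62
|u| = 22.8035, |v| = 7.2801
cos(angle) = 0.3735
angle = 68.0704 degrees

68.0704 degrees


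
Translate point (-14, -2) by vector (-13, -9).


Translation: (x+dx, y+dy) = (-14+-13, -2+-9) = (-27, -11)

(-27, -11)


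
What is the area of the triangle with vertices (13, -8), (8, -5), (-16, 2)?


Area = |x1(y2-y3) + x2(y3-y1) + x3(y1-y2)| / 2
= |13*(-5-2) + 8*(2--8) + -16*(-8--5)| / 2
= 18.5

18.5


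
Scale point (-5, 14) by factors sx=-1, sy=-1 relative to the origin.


Scaling: (x*sx, y*sy) = (-5*-1, 14*-1) = (5, -14)

(5, -14)


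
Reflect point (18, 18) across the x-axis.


Reflection across x-axis: (x, y) -> (x, -y)
(18, 18) -> (18, -18)

(18, -18)


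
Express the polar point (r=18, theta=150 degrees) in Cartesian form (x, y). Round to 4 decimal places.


x = 18 * cos(150) = -15.5885
y = 18 * sin(150) = 9

(-15.5885, 9)


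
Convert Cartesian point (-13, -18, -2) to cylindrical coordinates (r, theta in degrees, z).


r = sqrt((-13)^2 + (-18)^2) = 22.2036
theta = atan2(-18, -13) = 234.1623 deg
z = -2

r = 22.2036, theta = 234.1623 deg, z = -2


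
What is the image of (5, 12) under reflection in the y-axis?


Reflection across y-axis: (x, y) -> (-x, y)
(5, 12) -> (-5, 12)

(-5, 12)


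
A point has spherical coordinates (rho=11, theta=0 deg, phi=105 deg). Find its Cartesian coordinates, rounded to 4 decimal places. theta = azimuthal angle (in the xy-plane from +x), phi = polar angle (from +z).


x = 11 * sin(105) * cos(0) = 10.6252
y = 11 * sin(105) * sin(0) = 0
z = 11 * cos(105) = -2.847

(10.6252, 0, -2.847)


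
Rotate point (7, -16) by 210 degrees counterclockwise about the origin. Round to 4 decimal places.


x' = 7*cos(210) - -16*sin(210) = -14.0622
y' = 7*sin(210) + -16*cos(210) = 10.3564

(-14.0622, 10.3564)


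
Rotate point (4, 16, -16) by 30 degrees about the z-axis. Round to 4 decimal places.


x' = 4*cos(30) - 16*sin(30) = -4.5359
y' = 4*sin(30) + 16*cos(30) = 15.8564
z' = -16

(-4.5359, 15.8564, -16)


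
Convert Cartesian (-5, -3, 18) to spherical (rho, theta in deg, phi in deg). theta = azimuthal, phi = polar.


rho = sqrt((-5)^2 + (-3)^2 + 18^2) = 18.9209
theta = atan2(-3, -5) = 210.9638 deg
phi = acos(18/18.9209) = 17.9493 deg

rho = 18.9209, theta = 210.9638 deg, phi = 17.9493 deg


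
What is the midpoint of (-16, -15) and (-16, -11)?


Midpoint = ((-16+-16)/2, (-15+-11)/2) = (-16, -13)

(-16, -13)


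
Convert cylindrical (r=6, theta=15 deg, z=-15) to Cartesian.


x = 6 * cos(15) = 5.7956
y = 6 * sin(15) = 1.5529
z = -15

(5.7956, 1.5529, -15)


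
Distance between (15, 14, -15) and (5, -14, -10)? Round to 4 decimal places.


d = sqrt((5-15)^2 + (-14-14)^2 + (-10--15)^2) = 30.1496

30.1496


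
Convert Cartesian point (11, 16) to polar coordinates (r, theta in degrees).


r = sqrt(11^2 + 16^2) = 19.4165
theta = atan2(16, 11) = 55.4915 degrees

r = 19.4165, theta = 55.4915 degrees


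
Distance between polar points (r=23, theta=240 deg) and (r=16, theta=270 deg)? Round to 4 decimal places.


d = sqrt(r1^2 + r2^2 - 2*r1*r2*cos(t2-t1))
d = sqrt(23^2 + 16^2 - 2*23*16*cos(270-240)) = 12.1493

12.1493


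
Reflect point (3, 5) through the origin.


Reflection through origin: (x, y) -> (-x, -y)
(3, 5) -> (-3, -5)

(-3, -5)


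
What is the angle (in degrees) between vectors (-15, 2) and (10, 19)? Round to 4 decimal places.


dot = -15*10 + 2*19 = -112
|u| = 15.1327, |v| = 21.4709
cos(angle) = -0.3447
angle = 110.1639 degrees

110.1639 degrees


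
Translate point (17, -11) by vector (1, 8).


Translation: (x+dx, y+dy) = (17+1, -11+8) = (18, -3)

(18, -3)


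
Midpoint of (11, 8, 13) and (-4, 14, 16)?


Midpoint = ((11+-4)/2, (8+14)/2, (13+16)/2) = (3.5, 11, 14.5)

(3.5, 11, 14.5)


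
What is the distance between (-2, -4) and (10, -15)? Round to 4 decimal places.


d = sqrt((10--2)^2 + (-15--4)^2) = 16.2788

16.2788


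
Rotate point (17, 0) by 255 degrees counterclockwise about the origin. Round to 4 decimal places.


x' = 17*cos(255) - 0*sin(255) = -4.3999
y' = 17*sin(255) + 0*cos(255) = -16.4207

(-4.3999, -16.4207)


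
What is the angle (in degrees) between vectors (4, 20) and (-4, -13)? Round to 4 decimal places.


dot = 4*-4 + 20*-13 = -276
|u| = 20.3961, |v| = 13.6015
cos(angle) = -0.9949
angle = 174.2072 degrees

174.2072 degrees


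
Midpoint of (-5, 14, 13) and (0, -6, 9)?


Midpoint = ((-5+0)/2, (14+-6)/2, (13+9)/2) = (-2.5, 4, 11)

(-2.5, 4, 11)


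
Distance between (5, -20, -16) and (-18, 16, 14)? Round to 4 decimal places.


d = sqrt((-18-5)^2 + (16--20)^2 + (14--16)^2) = 52.2015

52.2015


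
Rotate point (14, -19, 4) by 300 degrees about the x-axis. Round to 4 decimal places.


x' = 14
y' = -19*cos(300) - 4*sin(300) = -6.0359
z' = -19*sin(300) + 4*cos(300) = 18.4545

(14, -6.0359, 18.4545)


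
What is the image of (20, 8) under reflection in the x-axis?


Reflection across x-axis: (x, y) -> (x, -y)
(20, 8) -> (20, -8)

(20, -8)


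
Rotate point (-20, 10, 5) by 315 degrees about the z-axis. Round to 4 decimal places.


x' = -20*cos(315) - 10*sin(315) = -7.0711
y' = -20*sin(315) + 10*cos(315) = 21.2132
z' = 5

(-7.0711, 21.2132, 5)


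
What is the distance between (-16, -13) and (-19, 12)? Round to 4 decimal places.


d = sqrt((-19--16)^2 + (12--13)^2) = 25.1794

25.1794


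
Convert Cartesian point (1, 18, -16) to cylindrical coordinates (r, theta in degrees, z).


r = sqrt(1^2 + 18^2) = 18.0278
theta = atan2(18, 1) = 86.8202 deg
z = -16

r = 18.0278, theta = 86.8202 deg, z = -16


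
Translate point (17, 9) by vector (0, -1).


Translation: (x+dx, y+dy) = (17+0, 9+-1) = (17, 8)

(17, 8)


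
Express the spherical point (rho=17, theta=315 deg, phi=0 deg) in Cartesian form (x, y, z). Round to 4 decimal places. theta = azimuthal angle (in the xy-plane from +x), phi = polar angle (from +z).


x = 17 * sin(0) * cos(315) = 0
y = 17 * sin(0) * sin(315) = 0
z = 17 * cos(0) = 17

(0, 0, 17)


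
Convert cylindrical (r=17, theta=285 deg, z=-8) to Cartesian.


x = 17 * cos(285) = 4.3999
y = 17 * sin(285) = -16.4207
z = -8

(4.3999, -16.4207, -8)


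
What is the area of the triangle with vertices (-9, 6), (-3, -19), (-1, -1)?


Area = |x1(y2-y3) + x2(y3-y1) + x3(y1-y2)| / 2
= |-9*(-19--1) + -3*(-1-6) + -1*(6--19)| / 2
= 79

79


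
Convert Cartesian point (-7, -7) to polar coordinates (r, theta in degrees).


r = sqrt((-7)^2 + (-7)^2) = 9.8995
theta = atan2(-7, -7) = 225 degrees

r = 9.8995, theta = 225 degrees


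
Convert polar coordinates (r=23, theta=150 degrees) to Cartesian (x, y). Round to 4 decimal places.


x = 23 * cos(150) = -19.9186
y = 23 * sin(150) = 11.5

(-19.9186, 11.5)


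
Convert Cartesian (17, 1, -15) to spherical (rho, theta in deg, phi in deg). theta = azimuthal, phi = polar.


rho = sqrt(17^2 + 1^2 + (-15)^2) = 22.6936
theta = atan2(1, 17) = 3.3665 deg
phi = acos(-15/22.6936) = 131.3746 deg

rho = 22.6936, theta = 3.3665 deg, phi = 131.3746 deg


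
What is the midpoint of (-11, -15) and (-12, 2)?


Midpoint = ((-11+-12)/2, (-15+2)/2) = (-11.5, -6.5)

(-11.5, -6.5)


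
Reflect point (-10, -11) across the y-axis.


Reflection across y-axis: (x, y) -> (-x, y)
(-10, -11) -> (10, -11)

(10, -11)


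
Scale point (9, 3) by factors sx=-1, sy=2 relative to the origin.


Scaling: (x*sx, y*sy) = (9*-1, 3*2) = (-9, 6)

(-9, 6)


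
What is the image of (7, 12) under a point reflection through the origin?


Reflection through origin: (x, y) -> (-x, -y)
(7, 12) -> (-7, -12)

(-7, -12)


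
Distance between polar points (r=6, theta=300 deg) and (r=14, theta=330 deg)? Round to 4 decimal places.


d = sqrt(r1^2 + r2^2 - 2*r1*r2*cos(t2-t1))
d = sqrt(6^2 + 14^2 - 2*6*14*cos(330-300)) = 9.301

9.301


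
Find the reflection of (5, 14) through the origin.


Reflection through origin: (x, y) -> (-x, -y)
(5, 14) -> (-5, -14)

(-5, -14)


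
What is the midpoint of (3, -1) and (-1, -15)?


Midpoint = ((3+-1)/2, (-1+-15)/2) = (1, -8)

(1, -8)


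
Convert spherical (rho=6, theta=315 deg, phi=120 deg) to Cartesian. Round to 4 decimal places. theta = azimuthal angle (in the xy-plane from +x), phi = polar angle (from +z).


x = 6 * sin(120) * cos(315) = 3.6742
y = 6 * sin(120) * sin(315) = -3.6742
z = 6 * cos(120) = -3

(3.6742, -3.6742, -3)


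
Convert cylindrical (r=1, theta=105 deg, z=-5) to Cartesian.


x = 1 * cos(105) = -0.2588
y = 1 * sin(105) = 0.9659
z = -5

(-0.2588, 0.9659, -5)


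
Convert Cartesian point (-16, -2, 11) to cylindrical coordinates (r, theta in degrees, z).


r = sqrt((-16)^2 + (-2)^2) = 16.1245
theta = atan2(-2, -16) = 187.125 deg
z = 11

r = 16.1245, theta = 187.125 deg, z = 11


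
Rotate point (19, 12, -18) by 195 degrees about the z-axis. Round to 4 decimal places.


x' = 19*cos(195) - 12*sin(195) = -15.2468
y' = 19*sin(195) + 12*cos(195) = -16.5087
z' = -18

(-15.2468, -16.5087, -18)


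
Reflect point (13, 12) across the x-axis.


Reflection across x-axis: (x, y) -> (x, -y)
(13, 12) -> (13, -12)

(13, -12)


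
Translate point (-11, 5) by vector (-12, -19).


Translation: (x+dx, y+dy) = (-11+-12, 5+-19) = (-23, -14)

(-23, -14)


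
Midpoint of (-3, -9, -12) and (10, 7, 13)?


Midpoint = ((-3+10)/2, (-9+7)/2, (-12+13)/2) = (3.5, -1, 0.5)

(3.5, -1, 0.5)


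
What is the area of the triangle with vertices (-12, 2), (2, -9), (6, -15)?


Area = |x1(y2-y3) + x2(y3-y1) + x3(y1-y2)| / 2
= |-12*(-9--15) + 2*(-15-2) + 6*(2--9)| / 2
= 20

20


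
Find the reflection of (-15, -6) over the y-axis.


Reflection across y-axis: (x, y) -> (-x, y)
(-15, -6) -> (15, -6)

(15, -6)


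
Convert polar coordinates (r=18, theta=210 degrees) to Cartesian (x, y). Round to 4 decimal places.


x = 18 * cos(210) = -15.5885
y = 18 * sin(210) = -9

(-15.5885, -9)


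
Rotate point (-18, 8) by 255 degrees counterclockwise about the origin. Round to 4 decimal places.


x' = -18*cos(255) - 8*sin(255) = 12.3861
y' = -18*sin(255) + 8*cos(255) = 15.3161

(12.3861, 15.3161)


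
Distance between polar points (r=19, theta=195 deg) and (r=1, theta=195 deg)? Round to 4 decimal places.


d = sqrt(r1^2 + r2^2 - 2*r1*r2*cos(t2-t1))
d = sqrt(19^2 + 1^2 - 2*19*1*cos(195-195)) = 18

18


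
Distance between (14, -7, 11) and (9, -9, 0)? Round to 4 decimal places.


d = sqrt((9-14)^2 + (-9--7)^2 + (0-11)^2) = 12.2474

12.2474


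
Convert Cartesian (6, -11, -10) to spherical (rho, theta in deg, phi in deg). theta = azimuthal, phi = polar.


rho = sqrt(6^2 + (-11)^2 + (-10)^2) = 16.0312
theta = atan2(-11, 6) = 298.6105 deg
phi = acos(-10/16.0312) = 128.5929 deg

rho = 16.0312, theta = 298.6105 deg, phi = 128.5929 deg


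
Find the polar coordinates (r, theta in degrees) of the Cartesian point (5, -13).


r = sqrt(5^2 + (-13)^2) = 13.9284
theta = atan2(-13, 5) = 291.0375 degrees

r = 13.9284, theta = 291.0375 degrees


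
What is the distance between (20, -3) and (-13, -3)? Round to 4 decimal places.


d = sqrt((-13-20)^2 + (-3--3)^2) = 33

33


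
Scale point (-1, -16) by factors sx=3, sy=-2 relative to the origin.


Scaling: (x*sx, y*sy) = (-1*3, -16*-2) = (-3, 32)

(-3, 32)


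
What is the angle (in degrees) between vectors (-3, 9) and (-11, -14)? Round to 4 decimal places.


dot = -3*-11 + 9*-14 = -93
|u| = 9.4868, |v| = 17.8045
cos(angle) = -0.5506
angle = 123.4078 degrees

123.4078 degrees


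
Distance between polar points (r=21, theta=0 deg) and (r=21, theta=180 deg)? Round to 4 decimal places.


d = sqrt(r1^2 + r2^2 - 2*r1*r2*cos(t2-t1))
d = sqrt(21^2 + 21^2 - 2*21*21*cos(180-0)) = 42

42


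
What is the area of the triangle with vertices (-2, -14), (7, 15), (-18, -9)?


Area = |x1(y2-y3) + x2(y3-y1) + x3(y1-y2)| / 2
= |-2*(15--9) + 7*(-9--14) + -18*(-14-15)| / 2
= 254.5

254.5


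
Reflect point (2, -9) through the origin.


Reflection through origin: (x, y) -> (-x, -y)
(2, -9) -> (-2, 9)

(-2, 9)


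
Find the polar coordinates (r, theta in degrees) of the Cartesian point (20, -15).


r = sqrt(20^2 + (-15)^2) = 25
theta = atan2(-15, 20) = 323.1301 degrees

r = 25, theta = 323.1301 degrees


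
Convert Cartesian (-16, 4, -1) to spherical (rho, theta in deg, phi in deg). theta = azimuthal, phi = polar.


rho = sqrt((-16)^2 + 4^2 + (-1)^2) = 16.5227
theta = atan2(4, -16) = 165.9638 deg
phi = acos(-1/16.5227) = 93.4698 deg

rho = 16.5227, theta = 165.9638 deg, phi = 93.4698 deg


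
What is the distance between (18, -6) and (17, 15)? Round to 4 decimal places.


d = sqrt((17-18)^2 + (15--6)^2) = 21.0238

21.0238


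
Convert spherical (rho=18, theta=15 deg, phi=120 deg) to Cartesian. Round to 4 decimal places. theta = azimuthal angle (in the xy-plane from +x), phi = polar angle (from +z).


x = 18 * sin(120) * cos(15) = 15.0573
y = 18 * sin(120) * sin(15) = 4.0346
z = 18 * cos(120) = -9

(15.0573, 4.0346, -9)


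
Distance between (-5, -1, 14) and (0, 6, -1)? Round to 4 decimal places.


d = sqrt((0--5)^2 + (6--1)^2 + (-1-14)^2) = 17.2916

17.2916


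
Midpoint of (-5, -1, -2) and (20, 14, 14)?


Midpoint = ((-5+20)/2, (-1+14)/2, (-2+14)/2) = (7.5, 6.5, 6)

(7.5, 6.5, 6)


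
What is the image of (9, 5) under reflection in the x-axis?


Reflection across x-axis: (x, y) -> (x, -y)
(9, 5) -> (9, -5)

(9, -5)


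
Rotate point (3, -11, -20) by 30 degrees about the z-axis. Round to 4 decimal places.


x' = 3*cos(30) - -11*sin(30) = 8.0981
y' = 3*sin(30) + -11*cos(30) = -8.0263
z' = -20

(8.0981, -8.0263, -20)


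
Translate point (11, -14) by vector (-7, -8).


Translation: (x+dx, y+dy) = (11+-7, -14+-8) = (4, -22)

(4, -22)


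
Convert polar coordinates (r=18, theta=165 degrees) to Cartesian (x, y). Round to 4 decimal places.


x = 18 * cos(165) = -17.3867
y = 18 * sin(165) = 4.6587

(-17.3867, 4.6587)


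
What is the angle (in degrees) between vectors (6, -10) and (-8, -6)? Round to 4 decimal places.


dot = 6*-8 + -10*-6 = 12
|u| = 11.6619, |v| = 10
cos(angle) = 0.1029
angle = 84.0939 degrees

84.0939 degrees


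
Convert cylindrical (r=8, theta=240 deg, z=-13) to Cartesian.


x = 8 * cos(240) = -4
y = 8 * sin(240) = -6.9282
z = -13

(-4, -6.9282, -13)


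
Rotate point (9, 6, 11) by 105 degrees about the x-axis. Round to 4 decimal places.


x' = 9
y' = 6*cos(105) - 11*sin(105) = -12.1781
z' = 6*sin(105) + 11*cos(105) = 2.9485

(9, -12.1781, 2.9485)


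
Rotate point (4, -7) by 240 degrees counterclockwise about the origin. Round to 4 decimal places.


x' = 4*cos(240) - -7*sin(240) = -8.0622
y' = 4*sin(240) + -7*cos(240) = 0.0359

(-8.0622, 0.0359)


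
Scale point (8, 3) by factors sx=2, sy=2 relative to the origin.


Scaling: (x*sx, y*sy) = (8*2, 3*2) = (16, 6)

(16, 6)


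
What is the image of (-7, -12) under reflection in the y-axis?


Reflection across y-axis: (x, y) -> (-x, y)
(-7, -12) -> (7, -12)

(7, -12)


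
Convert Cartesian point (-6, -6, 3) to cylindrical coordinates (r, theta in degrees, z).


r = sqrt((-6)^2 + (-6)^2) = 8.4853
theta = atan2(-6, -6) = 225 deg
z = 3

r = 8.4853, theta = 225 deg, z = 3


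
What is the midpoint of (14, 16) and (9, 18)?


Midpoint = ((14+9)/2, (16+18)/2) = (11.5, 17)

(11.5, 17)


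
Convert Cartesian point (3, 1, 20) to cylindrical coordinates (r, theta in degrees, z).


r = sqrt(3^2 + 1^2) = 3.1623
theta = atan2(1, 3) = 18.4349 deg
z = 20

r = 3.1623, theta = 18.4349 deg, z = 20


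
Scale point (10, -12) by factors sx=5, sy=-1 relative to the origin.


Scaling: (x*sx, y*sy) = (10*5, -12*-1) = (50, 12)

(50, 12)


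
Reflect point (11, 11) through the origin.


Reflection through origin: (x, y) -> (-x, -y)
(11, 11) -> (-11, -11)

(-11, -11)


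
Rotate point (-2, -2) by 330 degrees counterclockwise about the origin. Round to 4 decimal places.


x' = -2*cos(330) - -2*sin(330) = -2.7321
y' = -2*sin(330) + -2*cos(330) = -0.7321

(-2.7321, -0.7321)


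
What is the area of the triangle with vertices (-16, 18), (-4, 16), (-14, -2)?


Area = |x1(y2-y3) + x2(y3-y1) + x3(y1-y2)| / 2
= |-16*(16--2) + -4*(-2-18) + -14*(18-16)| / 2
= 118

118


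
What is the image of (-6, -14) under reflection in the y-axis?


Reflection across y-axis: (x, y) -> (-x, y)
(-6, -14) -> (6, -14)

(6, -14)


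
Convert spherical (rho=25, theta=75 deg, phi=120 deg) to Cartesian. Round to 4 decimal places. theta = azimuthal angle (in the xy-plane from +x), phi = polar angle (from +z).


x = 25 * sin(120) * cos(75) = 5.6036
y = 25 * sin(120) * sin(75) = 20.9129
z = 25 * cos(120) = -12.5

(5.6036, 20.9129, -12.5)
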